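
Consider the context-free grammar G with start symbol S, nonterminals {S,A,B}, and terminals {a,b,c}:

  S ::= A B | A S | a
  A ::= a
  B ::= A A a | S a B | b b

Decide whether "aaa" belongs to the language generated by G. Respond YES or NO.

Convert to CNF:
  S -> A B | A S | a
  A -> a
  B -> A X2 | S X3 | T1 T1
  T0 -> a
  T1 -> b
  X2 -> A T0
  X3 -> T0 B

CYK table (by increasing span):
  [0..0]={A,S,T0}  "a"  orig:{A,S}
  [1..1]={A,S,T0}  "a"  orig:{A,S}
  [2..2]={A,S,T0}  "a"  orig:{A,S}
  [0..1]={S,X2}  "aa"  orig:{S}
  [1..2]={S,X2}  "aa"  orig:{S}
  [0..2]={B,S}  "aaa"

S ∈ T[0,2] ⇒ YES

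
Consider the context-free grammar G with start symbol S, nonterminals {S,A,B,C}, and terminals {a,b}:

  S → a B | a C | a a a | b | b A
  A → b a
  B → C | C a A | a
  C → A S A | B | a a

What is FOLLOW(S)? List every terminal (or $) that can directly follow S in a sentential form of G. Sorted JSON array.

FIRST sets, iterate to fixpoint:
pass 1:
  A via A→b a: +{b}
  B via B→a: +{a}
  C via C→A S A: +{b}
  C via C→B: +{a}
  S via S→a B: +{a}
  S via S→b: +{b}
  FIRST(S)={a,b}  FIRST(A)={b}  FIRST(B)={a}  FIRST(C)={a,b}
pass 2:
  B via B→C: +{b}
  FIRST(S)={a,b}  FIRST(A)={b}  FIRST(B)={a,b}  FIRST(C)={a,b}
pass 3: (no change)
  FIRST(S)={a,b}  FIRST(A)={b}  FIRST(B)={a,b}  FIRST(C)={a,b}

Compute FOLLOW by fixpoint:
initialize: $ ∈ FOLLOW(S)
[1]
  B→C a A: FOLLOW(C) ⊇ FIRST(a) = {a}; new: +{a}
  C→A S A: FOLLOW(A) ⊇ FIRST(S) = {a,b}; new: +{a,b}
  C→A S A: FOLLOW(S) ⊇ FIRST(A) = {b}; new: +{b}
  C→B: FOLLOW(B) ⊇ FOLLOW(C) ⊇ {a}; new: +{a}
  S→a B: FOLLOW(B) ⊇ FOLLOW(S) ⊇ {$,b}; new: +{$,b}
  S→a C: FOLLOW(C) ⊇ FOLLOW(S) ⊇ {$,b}; new: +{$,b}
  S→b A: FOLLOW(A) ⊇ FOLLOW(S) ⊇ {$,b}; new: +{$}
  FOLLOW[S]={$,b}  FOLLOW[A]={$,a,b}  FOLLOW[B]={$,a,b}  FOLLOW[C]={$,a,b}
[2] done
  FOLLOW[S]={$,b}  FOLLOW[A]={$,a,b}  FOLLOW[B]={$,a,b}  FOLLOW[C]={$,a,b}

FOLLOW(S) = ["$", "b"]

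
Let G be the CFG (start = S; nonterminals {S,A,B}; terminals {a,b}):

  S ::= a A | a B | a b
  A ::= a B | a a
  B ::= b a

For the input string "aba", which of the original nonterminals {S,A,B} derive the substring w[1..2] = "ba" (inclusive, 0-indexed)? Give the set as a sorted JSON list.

Convert to CNF:
  S -> T0 A | T0 B | T0 T1
  A -> T0 B | T0 T0
  B -> T1 T0
  T0 -> a
  T1 -> b

CYK table (by increasing span), restricted to cells inside w[1..2]:
  [1..1]={T1}  "b"  orig:{}
  [2..2]={T0}  "a"  orig:{}
  [1..2]={B}  "ba"

Original NTs in T[1,2] deriving "ba": ["B"]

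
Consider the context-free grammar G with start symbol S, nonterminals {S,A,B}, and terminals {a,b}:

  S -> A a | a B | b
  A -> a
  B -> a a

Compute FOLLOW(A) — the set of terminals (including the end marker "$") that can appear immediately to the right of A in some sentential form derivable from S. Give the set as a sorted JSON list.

FIRST iteration:
iter 1:
  A via A→a: +{a}
  B via B→a a: +{a}
  S via S→A a: +{a}
  S via S→b: +{b}
  S: {a,b}  A: {a}  B: {a}
iter 2: — fixpoint
  S: {a,b}  A: {a}  B: {a}

Compute FOLLOW by fixpoint:
initialize: $ ∈ FOLLOW(S)
pass 1:
  S→A a: FOLLOW(A) ⊇ FIRST(a) = {a}; new: +{a}
  S→a B: FOLLOW(B) ⊇ FOLLOW(S) ⊇ {$}; new: +{$}
  S: {$}  A: {a}  B: {$}
pass 2: (stable)
  S: {$}  A: {a}  B: {$}

FOLLOW(A) = ["a"]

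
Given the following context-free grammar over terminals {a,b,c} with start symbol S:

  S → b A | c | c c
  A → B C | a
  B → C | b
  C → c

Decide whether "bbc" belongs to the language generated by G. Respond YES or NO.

Convert to CNF:
  S -> T0 A | T1 T1 | c
  A -> B C | a
  B -> b | c
  C -> c
  T0 -> b
  T1 -> c

CYK table (by increasing span):
  [0..0]={B,T0}  "b"  orig:{B}
  [1..1]={B,T0}  "b"  orig:{B}
  [2..2]={B,C,S,T1}  "c"  orig:{B,C,S}
  [0..1]=∅  "bb"
  [1..2]={A}  "bc"
  [0..2]={S}  "bbc"

S ∈ T[0,2] ⇒ YES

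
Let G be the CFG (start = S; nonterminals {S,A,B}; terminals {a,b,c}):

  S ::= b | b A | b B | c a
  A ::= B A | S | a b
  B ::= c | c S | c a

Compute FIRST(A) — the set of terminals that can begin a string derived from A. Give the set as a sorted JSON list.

FIRST sets, iterate to fixpoint:
[1]
  A via A→a b: +{a}
  B via B→c: +{c}
  S via S→b: +{b}
  S via S→c a: +{c}
  S: {b,c}  A: {a}  B: {c}
[2]
  A via A→B A: +{c}
  A via A→S: +{b}
  S: {b,c}  A: {a,b,c}  B: {c}
[3] (no change)
  S: {b,c}  A: {a,b,c}  B: {c}

FIRST(A) = ["a", "b", "c"]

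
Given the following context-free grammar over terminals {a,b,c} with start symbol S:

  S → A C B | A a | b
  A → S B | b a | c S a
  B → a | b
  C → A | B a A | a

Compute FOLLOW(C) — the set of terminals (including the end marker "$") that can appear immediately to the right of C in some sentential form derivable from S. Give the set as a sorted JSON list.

FIRST sets, iterate to fixpoint:
iter 1:
  A via A→b a: +{b}
  A via A→c S a: +{c}
  B via B→a: +{a}
  B via B→b: +{b}
  C via C→A: +{b,c}
  C via C→B a A: +{a}
  S via S→A C B: +{b,c}
  FIRST(S)={b,c}  FIRST(A)={b,c}  FIRST(B)={a,b}  FIRST(C)={a,b,c}
iter 2: — fixpoint
  FIRST(S)={b,c}  FIRST(A)={b,c}  FIRST(B)={a,b}  FIRST(C)={a,b,c}

FOLLOW sets:
initialize: $ ∈ FOLLOW(S)
iter 1:
  A→S B: FOLLOW(S) ⊇ FIRST(B) = {a,b}; new: +{a,b}
  C→B a A: FOLLOW(B) ⊇ FIRST(a) = {a}; new: +{a}
  S→A C B: FOLLOW(A) ⊇ FIRST(C) = {a,b,c}; new: +{a,b,c}
  S→A C B: FOLLOW(C) ⊇ FIRST(B) = {a,b}; new: +{a,b}
  S→A C B: FOLLOW(B) ⊇ FOLLOW(S) ⊇ {$,a,b}; new: +{$,b}
  FOLLOW(S)={$,a,b}  FOLLOW(A)={a,b,c}  FOLLOW(B)={$,a,b}  FOLLOW(C)={a,b}
iter 2:
  A→S B: FOLLOW(B) ⊇ FOLLOW(A) ⊇ {a,b,c}; new: +{c}
  FOLLOW(S)={$,a,b}  FOLLOW(A)={a,b,c}  FOLLOW(B)={$,a,b,c}  FOLLOW(C)={a,b}
iter 3: (no change)
  FOLLOW(S)={$,a,b}  FOLLOW(A)={a,b,c}  FOLLOW(B)={$,a,b,c}  FOLLOW(C)={a,b}

FOLLOW(C) = ["a", "b"]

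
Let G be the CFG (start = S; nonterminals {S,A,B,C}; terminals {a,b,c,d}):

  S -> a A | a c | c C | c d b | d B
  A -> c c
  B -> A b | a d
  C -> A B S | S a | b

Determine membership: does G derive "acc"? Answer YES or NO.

Convert to CNF:
  S -> T0 C | T0 X5 | T2 A | T2 T0 | T3 B
  A -> T0 T0
  B -> A T1 | T2 T3
  C -> A X4 | S T2 | b
  T0 -> c
  T1 -> b
  T2 -> a
  T3 -> d
  X4 -> B S
  X5 -> T3 T1

CYK table (by increasing span):
  [0..0]={T2}  "a"  orig:{}
  [1..1]={T0}  "c"  orig:{}
  [2..2]={T0}  "c"  orig:{}
  [0..1]={S}  "ac"
  [1..2]={A}  "cc"
  [0..2]={S}  "acc"

S ∈ T[0,2] ⇒ YES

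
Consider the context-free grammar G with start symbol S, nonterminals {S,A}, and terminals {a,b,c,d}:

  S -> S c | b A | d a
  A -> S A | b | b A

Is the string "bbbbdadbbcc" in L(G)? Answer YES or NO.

Convert to CNF:
  S -> S T1 | T0 A | T2 T3
  A -> S A | T0 A | b
  T0 -> b
  T1 -> c
  T2 -> d
  T3 -> a

CYK table (by increasing span):
  T[0,0] 'b' = {A,T0}  orig:{A}
  T[1,1] 'b' = {A,T0}  orig:{A}
  T[2,2] 'b' = {A,T0}  orig:{A}
  T[3,3] 'b' = {A,T0}  orig:{A}
  T[4,4] 'd' = {T2}  orig:{}
  T[5,5] 'a' = {T3}  orig:{}
  T[6,6] 'd' = {T2}  orig:{}
  T[7,7] 'b' = {A,T0}  orig:{A}
  T[8,8] 'b' = {A,T0}  orig:{A}
  T[9,9] 'c' = {T1}  orig:{}
  T[10,10] 'c' = {T1}  orig:{}
  T[0,1] 'bb' = {A,S}
  T[1,2] 'bb' = {A,S}
  T[2,3] 'bb' = {A,S}
  T[3,4] 'bd' = ∅
  T[4,5] 'da' = {S}
  T[5,6] 'ad' = ∅
  T[6,7] 'db' = ∅
  T[7,8] 'bb' = {A,S}
  T[8,9] 'bc' = ∅
  T[9,10] 'cc' = ∅
  T[0,2] 'bbb' = {A,S}
  T[1,3] 'bbb' = {A,S}
  T[2,4] 'bbd' = ∅
  T[3,5] 'bda' = ∅
  T[4,6] 'dad' = ∅
  T[5,7] 'adb' = ∅
  T[6,8] 'dbb' = ∅
  T[7,9] 'bbc' = {S}
  T[8,10] 'bcc' = ∅
  T[0,3] 'bbbb' = {A,S}
  T[1,4] 'bbbd' = ∅
  T[2,5] 'bbda' = ∅
  T[3,6] 'bdad' = ∅
  T[4,7] 'dadb' = ∅
  T[5,8] 'adbb' = ∅
  T[6,9] 'dbbc' = ∅
  T[7,10] 'bbcc' = {S}
  T[0,4] 'bbbbd' = ∅
  T[1,5] 'bbbda' = ∅
  T[2,6] 'bbdad' = ∅
  T[3,7] 'bdadb' = ∅
  T[4,8] 'dadbb' = ∅
  T[5,9] 'adbbc' = ∅
  T[6,10] 'dbbcc' = ∅
  T[0,5] 'bbbbda' = ∅
  T[1,6] 'bbbdad' = ∅
  T[2,7] 'bbdadb' = ∅
  T[3,8] 'bdadbb' = ∅
  T[4,9] 'dadbbc' = ∅
  T[5,10] 'adbbcc' = ∅
  T[0,6] 'bbbbdad' = ∅
  T[1,7] 'bbbdadb' = ∅
  T[2,8] 'bbdadbb' = ∅
  T[3,9] 'bdadbbc' = ∅
  T[4,10] 'dadbbcc' = ∅
  T[0,7] 'bbbbdadb' = ∅
  T[1,8] 'bbbdadbb' = ∅
  T[2,9] 'bbdadbbc' = ∅
  T[3,10] 'bdadbbcc' = ∅
  T[0,8] 'bbbbdadbb' = ∅
  T[1,9] 'bbbdadbbc' = ∅
  T[2,10] 'bbdadbbcc' = ∅
  T[0,9] 'bbbbdadbbc' = ∅
  T[1,10] 'bbbdadbbcc' = ∅
  T[0,10] 'bbbbdadbbcc' = ∅

S ∉ T[0,10] ⇒ NO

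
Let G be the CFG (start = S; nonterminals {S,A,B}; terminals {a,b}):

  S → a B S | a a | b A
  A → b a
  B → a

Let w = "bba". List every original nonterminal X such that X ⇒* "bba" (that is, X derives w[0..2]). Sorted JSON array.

Convert to CNF:
  S -> T0 A | T1 T1 | T1 X2
  A -> T0 T1
  B -> a
  T0 -> b
  T1 -> a
  X2 -> B S

Fill CYK table bottom-up, restricted to cells inside w[0..2]:
  T[0,0] 'b' = {T0}  orig:{}
  T[1,1] 'b' = {T0}  orig:{}
  T[2,2] 'a' = {B,T1}  orig:{B}
  T[0,1] 'bb' = ∅
  T[1,2] 'ba' = {A}
  T[0,2] 'bba' = {S}

Original NTs in T[0,2] deriving "bba": ["S"]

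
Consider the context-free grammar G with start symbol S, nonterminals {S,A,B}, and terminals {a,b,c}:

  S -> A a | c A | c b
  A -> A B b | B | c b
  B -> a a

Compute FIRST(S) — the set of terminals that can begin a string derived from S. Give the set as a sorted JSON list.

Compute FIRST by fixpoint:
[1]
  A via A→c b: +{c}
  B via B→a a: +{a}
  S via S→A a: +{c}
  FIRST[S]={c}  FIRST[A]={c}  FIRST[B]={a}
[2]
  A via A→B: +{a}
  S via S→A a: +{a}
  FIRST[S]={a,c}  FIRST[A]={a,c}  FIRST[B]={a}
[3] (no change)
  FIRST[S]={a,c}  FIRST[A]={a,c}  FIRST[B]={a}

FIRST(S) = ["a", "c"]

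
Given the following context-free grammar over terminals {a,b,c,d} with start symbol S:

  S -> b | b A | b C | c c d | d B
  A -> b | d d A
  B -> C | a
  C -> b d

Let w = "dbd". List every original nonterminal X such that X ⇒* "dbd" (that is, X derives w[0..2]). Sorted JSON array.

CNF form of G:
  S -> T0 B | T1 A | T1 C | T2 X4 | b
  A -> T0 X3 | b
  B -> T1 T0 | a
  C -> T1 T0
  T0 -> d
  T1 -> b
  T2 -> c
  X3 -> T0 A
  X4 -> T2 T0

CYK table (by increasing span), restricted to cells inside w[0..2]:
  T[0,0] 'd' = {T0}  orig:{}
  T[1,1] 'b' = {A,S,T1}  orig:{A,S}
  T[2,2] 'd' = {T0}  orig:{}
  T[0,1] 'db' = {X3}  orig:{}
  T[1,2] 'bd' = {B,C}
  T[0,2] 'dbd' = {S}

Original NTs in T[0,2] deriving "dbd": ["S"]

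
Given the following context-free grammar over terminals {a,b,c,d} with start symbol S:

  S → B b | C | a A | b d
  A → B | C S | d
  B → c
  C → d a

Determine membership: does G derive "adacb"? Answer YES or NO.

Convert to CNF:
  S -> B T2 | T0 T1 | T1 A | T2 T0
  A -> C S | c | d
  B -> c
  C -> T0 T1
  T0 -> d
  T1 -> a
  T2 -> b

CYK table (by increasing span):
  T[0,0] 'a' = {T1}  orig:{}
  T[1,1] 'd' = {A,T0}  orig:{A}
  T[2,2] 'a' = {T1}  orig:{}
  T[3,3] 'c' = {A,B}
  T[4,4] 'b' = {T2}  orig:{}
  T[0,1] 'ad' = {S}
  T[1,2] 'da' = {C,S}
  T[2,3] 'ac' = {S}
  T[3,4] 'cb' = {S}
  T[0,2] 'ada' = ∅
  T[1,3] 'dac' = ∅
  T[2,4] 'acb' = ∅
  T[0,3] 'adac' = ∅
  T[1,4] 'dacb' = {A}
  T[0,4] 'adacb' = {S}

S ∈ T[0,4] ⇒ YES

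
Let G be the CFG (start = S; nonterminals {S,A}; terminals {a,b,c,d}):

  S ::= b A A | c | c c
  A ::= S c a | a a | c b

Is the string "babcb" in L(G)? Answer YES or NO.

CNF form of G:
  S -> T0 T0 | T2 X4 | c
  A -> S X3 | T0 T2 | T1 T1
  T0 -> c
  T1 -> a
  T2 -> b
  X3 -> T0 T1
  X4 -> A A

Fill CYK table bottom-up:
  T[0,0] 'b' = {T2}  orig:{}
  T[1,1] 'a' = {T1}  orig:{}
  T[2,2] 'b' = {T2}  orig:{}
  T[3,3] 'c' = {S,T0}  orig:{S}
  T[4,4] 'b' = {T2}  orig:{}
  T[0,1] 'ba' = ∅
  T[1,2] 'ab' = ∅
  T[2,3] 'bc' = ∅
  T[3,4] 'cb' = {A}
  T[0,2] 'bab' = ∅
  T[1,3] 'abc' = ∅
  T[2,4] 'bcb' = ∅
  T[0,3] 'babc' = ∅
  T[1,4] 'abcb' = ∅
  T[0,4] 'babcb' = ∅

S ∉ T[0,4] ⇒ NO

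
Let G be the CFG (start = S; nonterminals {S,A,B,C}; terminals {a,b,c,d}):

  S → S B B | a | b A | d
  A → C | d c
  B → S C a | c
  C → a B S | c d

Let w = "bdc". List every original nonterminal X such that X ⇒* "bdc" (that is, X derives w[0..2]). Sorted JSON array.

Convert to CNF:
  S -> S X7 | T3 A | a | d
  A -> T0 X4 | T1 T2 | T2 T1
  B -> S X5 | c
  C -> T0 X6 | T1 T2
  T0 -> a
  T1 -> c
  T2 -> d
  T3 -> b
  X4 -> B S
  X5 -> C T0
  X6 -> B S
  X7 -> B B

CYK table (by increasing span), restricted to cells inside w[0..2]:
  [0..0]={T3}  "b"  orig:{}
  [1..1]={S,T2}  "d"  orig:{S}
  [2..2]={B,T1}  "c"  orig:{B}
  [0..1]=∅  "bd"
  [1..2]={A}  "dc"
  [0..2]={S}  "bdc"

Original NTs in T[0,2] deriving "bdc": ["S"]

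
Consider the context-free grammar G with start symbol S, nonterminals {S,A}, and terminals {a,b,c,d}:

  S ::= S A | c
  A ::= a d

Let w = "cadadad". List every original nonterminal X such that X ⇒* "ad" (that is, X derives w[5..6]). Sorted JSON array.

Convert to CNF:
  S -> S A | c
  A -> T0 T1
  T0 -> a
  T1 -> d

CYK fill (cells [i..j] with 5 ≤ i ≤ j ≤ 6 only):
  T[5,5] 'a' = {T0}  orig:{}
  T[6,6] 'd' = {T1}  orig:{}
  T[5,6] 'ad' = {A}

Original NTs in T[5,6] deriving "ad": ["A"]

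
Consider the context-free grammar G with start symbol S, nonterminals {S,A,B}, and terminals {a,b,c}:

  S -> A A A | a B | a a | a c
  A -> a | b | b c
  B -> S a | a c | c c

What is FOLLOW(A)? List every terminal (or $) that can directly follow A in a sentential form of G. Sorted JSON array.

FIRST iteration:
iter 1:
  A via A→a: +{a}
  A via A→b: +{b}
  B via B→a c: +{a}
  B via B→c c: +{c}
  S via S→A A A: +{a,b}
  S: {a,b}  A: {a,b}  B: {a,c}
iter 2:
  B via B→S a: +{b}
  S: {a,b}  A: {a,b}  B: {a,b,c}
iter 3: (no change)
  S: {a,b}  A: {a,b}  B: {a,b,c}

FOLLOW sets:
FOLLOW(S) := {$}
[1]
  B→S a: FOLLOW(S) ⊇ FIRST(a) = {a}; new: +{a}
  S→A A A: FOLLOW(A) ⊇ FIRST(A) = {a,b}; new: +{a,b}
  S→A A A: FOLLOW(A) ⊇ FOLLOW(S) ⊇ {$,a}; new: +{$}
  S→a B: FOLLOW(B) ⊇ FOLLOW(S) ⊇ {$,a}; new: +{$,a}
  FOLLOW[S]={$,a}  FOLLOW[A]={$,a,b}  FOLLOW[B]={$,a}
[2] (no change)
  FOLLOW[S]={$,a}  FOLLOW[A]={$,a,b}  FOLLOW[B]={$,a}

FOLLOW(A) = ["$", "a", "b"]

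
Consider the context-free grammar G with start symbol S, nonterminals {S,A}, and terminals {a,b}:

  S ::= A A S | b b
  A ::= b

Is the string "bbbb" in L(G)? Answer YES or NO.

CNF form of G:
  S -> A X1 | T0 T0
  A -> b
  T0 -> b
  X1 -> A S

CYK fill:
  [0..0]={A,T0}  "b"  orig:{A}
  [1..1]={A,T0}  "b"  orig:{A}
  [2..2]={A,T0}  "b"  orig:{A}
  [3..3]={A,T0}  "b"  orig:{A}
  [0..1]={S}  "bb"
  [1..2]={S}  "bb"
  [2..3]={S}  "bb"
  [0..2]={X1}  "bbb"  orig:{}
  [1..3]={X1}  "bbb"  orig:{}
  [0..3]={S}  "bbbb"

S ∈ T[0,3] ⇒ YES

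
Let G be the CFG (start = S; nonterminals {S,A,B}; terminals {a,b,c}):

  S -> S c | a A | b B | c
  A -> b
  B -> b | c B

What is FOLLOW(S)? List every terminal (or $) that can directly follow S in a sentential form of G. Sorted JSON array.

FIRST iteration:
round 1:
  A via A→b: +{b}
  B via B→b: +{b}
  B via B→c B: +{c}
  S via S→a A: +{a}
  S via S→b B: +{b}
  S via S→c: +{c}
  FIRST(S)={a,b,c}  FIRST(A)={b}  FIRST(B)={b,c}
round 2: (no change)
  FIRST(S)={a,b,c}  FIRST(A)={b}  FIRST(B)={b,c}

FOLLOW iteration:
seed FOLLOW(S) with $
iter 1:
  S→S c: FOLLOW(S) ⊇ FIRST(c) = {c}; new: +{c}
  S→a A: FOLLOW(A) ⊇ FOLLOW(S) ⊇ {$,c}; new: +{$,c}
  S→b B: FOLLOW(B) ⊇ FOLLOW(S) ⊇ {$,c}; new: +{$,c}
  FOLLOW(S)={$,c}  FOLLOW(A)={$,c}  FOLLOW(B)={$,c}
iter 2: (stable)
  FOLLOW(S)={$,c}  FOLLOW(A)={$,c}  FOLLOW(B)={$,c}

FOLLOW(S) = ["$", "c"]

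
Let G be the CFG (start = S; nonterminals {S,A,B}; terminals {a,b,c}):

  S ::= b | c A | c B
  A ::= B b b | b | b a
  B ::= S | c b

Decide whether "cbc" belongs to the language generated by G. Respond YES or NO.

Convert to CNF:
  S -> T2 A | T2 B | b
  A -> B X3 | T0 T1 | b
  B -> T2 A | T2 B | T2 T0 | b
  T0 -> b
  T1 -> a
  T2 -> c
  X3 -> T0 T0

CYK fill:
  [0..0]={T2}  "c"  orig:{}
  [1..1]={A,B,S,T0}  "b"  orig:{A,B,S}
  [2..2]={T2}  "c"  orig:{}
  [0..1]={B,S}  "cb"
  [1..2]=∅  "bc"
  [0..2]=∅  "cbc"

S ∉ T[0,2] ⇒ NO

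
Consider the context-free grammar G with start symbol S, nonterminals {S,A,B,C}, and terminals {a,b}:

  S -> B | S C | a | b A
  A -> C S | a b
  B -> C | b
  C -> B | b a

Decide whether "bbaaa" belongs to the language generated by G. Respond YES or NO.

Convert to CNF:
  S -> S C | T1 A | T1 T0 | a | b
  A -> C S | T0 T1
  B -> T1 T0 | b
  C -> T1 T0 | b
  T0 -> a
  T1 -> b

CYK table (by increasing span):
  T[0,0] 'b' = {B,C,S,T1}  orig:{B,C,S}
  T[1,1] 'b' = {B,C,S,T1}  orig:{B,C,S}
  T[2,2] 'a' = {S,T0}  orig:{S}
  T[3,3] 'a' = {S,T0}  orig:{S}
  T[4,4] 'a' = {S,T0}  orig:{S}
  T[0,1] 'bb' = {A,S}
  T[1,2] 'ba' = {A,B,C,S}
  T[2,3] 'aa' = ∅
  T[3,4] 'aa' = ∅
  T[0,2] 'bba' = {A,S}
  T[1,3] 'baa' = {A}
  T[2,4] 'aaa' = ∅
  T[0,3] 'bbaa' = {S}
  T[1,4] 'baaa' = ∅
  T[0,4] 'bbaaa' = ∅

S ∉ T[0,4] ⇒ NO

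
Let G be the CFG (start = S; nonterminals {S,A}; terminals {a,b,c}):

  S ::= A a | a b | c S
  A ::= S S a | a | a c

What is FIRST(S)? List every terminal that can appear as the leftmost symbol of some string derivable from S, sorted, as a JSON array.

FIRST sets, iterate to fixpoint:
pass 1:
  A via A→a: +{a}
  S via S→A a: +{a}
  S via S→c S: +{c}
  S: {a,c}  A: {a}
pass 2:
  A via A→S S a: +{c}
  S: {a,c}  A: {a,c}
pass 3: (no change)
  S: {a,c}  A: {a,c}

FIRST(S) = ["a", "c"]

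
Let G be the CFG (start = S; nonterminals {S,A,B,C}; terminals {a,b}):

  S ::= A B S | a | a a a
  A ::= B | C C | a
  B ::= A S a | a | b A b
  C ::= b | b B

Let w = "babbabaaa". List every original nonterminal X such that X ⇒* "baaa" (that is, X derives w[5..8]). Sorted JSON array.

CNF form of G:
  S -> A X6 | T0 X7 | a
  A -> A X2 | C C | T1 X3 | a
  B -> A X4 | T1 X5 | a
  C -> T1 B | b
  T0 -> a
  T1 -> b
  X2 -> S T0
  X3 -> A T1
  X4 -> S T0
  X5 -> A T1
  X6 -> B S
  X7 -> T0 T0

CYK table (by increasing span) — only the sub-triangle for w[5..8]:
  T[5,5] 'b' = {C,T1}  orig:{C}
  T[6,6] 'a' = {A,B,S,T0}  orig:{A,B,S}
  T[7,7] 'a' = {A,B,S,T0}  orig:{A,B,S}
  T[8,8] 'a' = {A,B,S,T0}  orig:{A,B,S}
  T[5,6] 'ba' = {C}
  T[6,7] 'aa' = {X2,X4,X6,X7}  orig:{}
  T[7,8] 'aa' = {X2,X4,X6,X7}  orig:{}
  T[5,7] 'baa' = ∅
  T[6,8] 'aaa' = {A,B,S}
  T[5,8] 'baaa' = {C}

Original NTs in T[5,8] deriving "baaa": ["C"]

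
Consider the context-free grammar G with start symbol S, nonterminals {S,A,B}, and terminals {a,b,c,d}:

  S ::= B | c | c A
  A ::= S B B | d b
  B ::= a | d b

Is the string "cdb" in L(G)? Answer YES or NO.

Convert to CNF:
  S -> T0 T1 | T2 A | a | c
  A -> S X3 | T0 T1
  B -> T0 T1 | a
  T0 -> d
  T1 -> b
  T2 -> c
  X3 -> B B

CYK fill:
  T[0,0] 'c' = {S,T2}  orig:{S}
  T[1,1] 'd' = {T0}  orig:{}
  T[2,2] 'b' = {T1}  orig:{}
  T[0,1] 'cd' = ∅
  T[1,2] 'db' = {A,B,S}
  T[0,2] 'cdb' = {S}

S ∈ T[0,2] ⇒ YES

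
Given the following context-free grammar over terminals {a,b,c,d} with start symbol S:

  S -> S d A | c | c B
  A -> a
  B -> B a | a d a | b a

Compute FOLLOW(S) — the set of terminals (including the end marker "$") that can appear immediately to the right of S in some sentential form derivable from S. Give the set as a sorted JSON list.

FIRST iteration:
round 1:
  A via A→a: +{a}
  B via B→a d a: +{a}
  B via B→b a: +{b}
  S via S→c: +{c}
  S: {c}  A: {a}  B: {a,b}
round 2: (no change)
  S: {c}  A: {a}  B: {a,b}

FOLLOW sets:
FOLLOW(S) := {$}
[1]
  B→B a: FOLLOW(B) ⊇ FIRST(a) = {a}; new: +{a}
  S→S d A: FOLLOW(S) ⊇ FIRST(d) = {d}; new: +{d}
  S→S d A: FOLLOW(A) ⊇ FOLLOW(S) ⊇ {$,d}; new: +{$,d}
  S→c B: FOLLOW(B) ⊇ FOLLOW(S) ⊇ {$,d}; new: +{$,d}
  FOLLOW[S]={$,d}  FOLLOW[A]={$,d}  FOLLOW[B]={$,a,d}
[2] (no change)
  FOLLOW[S]={$,d}  FOLLOW[A]={$,d}  FOLLOW[B]={$,a,d}

FOLLOW(S) = ["$", "d"]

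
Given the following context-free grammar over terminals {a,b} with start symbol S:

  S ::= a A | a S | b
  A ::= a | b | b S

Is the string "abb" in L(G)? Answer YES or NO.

Convert to CNF:
  S -> T1 A | T1 S | b
  A -> T0 S | a | b
  T0 -> b
  T1 -> a

Fill CYK table bottom-up:
  cell(0,0) a: {A,T1}  orig:{A}
  cell(1,1) b: {A,S,T0}  orig:{A,S}
  cell(2,2) b: {A,S,T0}  orig:{A,S}
  cell(0,1) ab: {S}
  cell(1,2) bb: {A}
  cell(0,2) abb: {S}

S ∈ T[0,2] ⇒ YES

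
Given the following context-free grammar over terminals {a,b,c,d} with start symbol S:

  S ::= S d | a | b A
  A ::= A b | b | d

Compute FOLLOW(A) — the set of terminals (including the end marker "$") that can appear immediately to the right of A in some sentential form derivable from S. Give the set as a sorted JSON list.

FIRST sets, iterate to fixpoint:
pass 1:
  A via A→b: +{b}
  A via A→d: +{d}
  S via S→a: +{a}
  S via S→b A: +{b}
  FIRST(S)={a,b}  FIRST(A)={b,d}
pass 2: (stable)
  FIRST(S)={a,b}  FIRST(A)={b,d}

Compute FOLLOW by fixpoint:
FOLLOW(S) := {$}
[1]
  A→A b: FOLLOW(A) ⊇ FIRST(b) = {b}; new: +{b}
  S→S d: FOLLOW(S) ⊇ FIRST(d) = {d}; new: +{d}
  S→b A: FOLLOW(A) ⊇ FOLLOW(S) ⊇ {$,d}; new: +{$,d}
  FOLLOW(S)={$,d}  FOLLOW(A)={$,b,d}
[2] (stable)
  FOLLOW(S)={$,d}  FOLLOW(A)={$,b,d}

FOLLOW(A) = ["$", "b", "d"]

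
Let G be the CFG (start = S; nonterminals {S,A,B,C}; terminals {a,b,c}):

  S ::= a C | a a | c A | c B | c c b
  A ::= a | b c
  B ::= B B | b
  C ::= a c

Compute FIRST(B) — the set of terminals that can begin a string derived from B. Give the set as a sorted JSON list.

FIRST iteration:
iter 1:
  A via A→a: +{a}
  A via A→b c: +{b}
  B via B→b: +{b}
  C via C→a c: +{a}
  S via S→a C: +{a}
  S via S→c A: +{c}
  FIRST(S)={a,c}  FIRST(A)={a,b}  FIRST(B)={b}  FIRST(C)={a}
iter 2: (stable)
  FIRST(S)={a,c}  FIRST(A)={a,b}  FIRST(B)={b}  FIRST(C)={a}

FIRST(B) = ["b"]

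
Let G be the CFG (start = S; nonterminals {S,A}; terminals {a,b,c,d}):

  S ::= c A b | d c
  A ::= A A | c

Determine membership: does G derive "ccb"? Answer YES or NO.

Convert to CNF:
  S -> T0 X3 | T2 T0
  A -> A A | c
  T0 -> c
  T1 -> b
  T2 -> d
  X3 -> A T1

Fill CYK table bottom-up:
  [0..0]={A,T0}  "c"  orig:{A}
  [1..1]={A,T0}  "c"  orig:{A}
  [2..2]={T1}  "b"  orig:{}
  [0..1]={A}  "cc"
  [1..2]={X3}  "cb"  orig:{}
  [0..2]={S,X3}  "ccb"  orig:{S}

S ∈ T[0,2] ⇒ YES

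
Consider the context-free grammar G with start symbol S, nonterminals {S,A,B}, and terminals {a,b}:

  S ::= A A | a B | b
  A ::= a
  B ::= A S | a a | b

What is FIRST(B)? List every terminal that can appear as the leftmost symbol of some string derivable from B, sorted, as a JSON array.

FIRST sets, iterate to fixpoint:
pass 1:
  A via A→a: +{a}
  B via B→A S: +{a}
  B via B→b: +{b}
  S via S→A A: +{a}
  S via S→b: +{b}
  FIRST[S]={a,b}  FIRST[A]={a}  FIRST[B]={a,b}
pass 2: (no change)
  FIRST[S]={a,b}  FIRST[A]={a}  FIRST[B]={a,b}

FIRST(B) = ["a", "b"]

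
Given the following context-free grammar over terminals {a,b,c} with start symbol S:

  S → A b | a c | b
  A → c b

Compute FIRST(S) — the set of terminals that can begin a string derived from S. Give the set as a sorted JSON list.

Compute FIRST by fixpoint:
pass 1:
  A via A→c b: +{c}
  S via S→A b: +{c}
  S via S→a c: +{a}
  S via S→b: +{b}
  FIRST(S)={a,b,c}  FIRST(A)={c}
pass 2: (stable)
  FIRST(S)={a,b,c}  FIRST(A)={c}

FIRST(S) = ["a", "b", "c"]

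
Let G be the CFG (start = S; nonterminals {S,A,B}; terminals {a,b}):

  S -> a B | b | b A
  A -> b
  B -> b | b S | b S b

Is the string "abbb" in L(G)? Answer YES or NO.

Convert to CNF:
  S -> T0 A | T1 B | b
  A -> b
  B -> T0 S | T0 X2 | b
  T0 -> b
  T1 -> a
  X2 -> S T0

Fill CYK table bottom-up:
  T[0,0] 'a' = {T1}  orig:{}
  T[1,1] 'b' = {A,B,S,T0}  orig:{A,B,S}
  T[2,2] 'b' = {A,B,S,T0}  orig:{A,B,S}
  T[3,3] 'b' = {A,B,S,T0}  orig:{A,B,S}
  T[0,1] 'ab' = {S}
  T[1,2] 'bb' = {B,S,X2}  orig:{B,S}
  T[2,3] 'bb' = {B,S,X2}  orig:{B,S}
  T[0,2] 'abb' = {S,X2}  orig:{S}
  T[1,3] 'bbb' = {B,X2}  orig:{B}
  T[0,3] 'abbb' = {S,X2}  orig:{S}

S ∈ T[0,3] ⇒ YES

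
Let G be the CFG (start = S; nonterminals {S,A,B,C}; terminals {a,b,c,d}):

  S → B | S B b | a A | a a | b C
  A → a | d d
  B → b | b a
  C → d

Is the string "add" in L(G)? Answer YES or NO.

CNF form of G:
  S -> S X3 | T1 C | T1 T2 | T2 A | T2 T2 | b
  A -> T0 T0 | a
  B -> T1 T2 | b
  C -> d
  T0 -> d
  T1 -> b
  T2 -> a
  X3 -> B T1

CYK fill:
  cell(0,0) a: {A,T2}  orig:{A}
  cell(1,1) d: {C,T0}  orig:{C}
  cell(2,2) d: {C,T0}  orig:{C}
  cell(0,1) ad: ∅
  cell(1,2) dd: {A}
  cell(0,2) add: {S}

S ∈ T[0,2] ⇒ YES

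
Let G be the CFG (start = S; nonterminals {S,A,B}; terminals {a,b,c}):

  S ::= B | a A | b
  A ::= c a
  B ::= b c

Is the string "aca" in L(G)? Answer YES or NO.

Convert to CNF:
  S -> T1 A | T2 T0 | b
  A -> T0 T1
  B -> T2 T0
  T0 -> c
  T1 -> a
  T2 -> b

CYK table (by increasing span):
  T[0,0] 'a' = {T1}  orig:{}
  T[1,1] 'c' = {T0}  orig:{}
  T[2,2] 'a' = {T1}  orig:{}
  T[0,1] 'ac' = ∅
  T[1,2] 'ca' = {A}
  T[0,2] 'aca' = {S}

S ∈ T[0,2] ⇒ YES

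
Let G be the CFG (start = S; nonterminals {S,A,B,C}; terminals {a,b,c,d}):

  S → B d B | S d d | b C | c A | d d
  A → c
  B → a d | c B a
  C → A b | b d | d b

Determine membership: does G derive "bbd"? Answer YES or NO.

CNF form of G:
  S -> B X5 | S X6 | T1 T1 | T2 A | T3 C
  A -> c
  B -> T0 T1 | T2 X4
  C -> A T3 | T1 T3 | T3 T1
  T0 -> a
  T1 -> d
  T2 -> c
  T3 -> b
  X4 -> B T0
  X5 -> T1 B
  X6 -> T1 T1

Fill CYK table bottom-up:
  [0..0]={T3}  "b"  orig:{}
  [1..1]={T3}  "b"  orig:{}
  [2..2]={T1}  "d"  orig:{}
  [0..1]=∅  "bb"
  [1..2]={C}  "bd"
  [0..2]={S}  "bbd"

S ∈ T[0,2] ⇒ YES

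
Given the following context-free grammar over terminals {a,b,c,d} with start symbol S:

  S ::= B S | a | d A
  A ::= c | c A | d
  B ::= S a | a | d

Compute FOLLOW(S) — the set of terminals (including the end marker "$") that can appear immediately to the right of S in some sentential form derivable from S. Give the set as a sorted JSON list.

FIRST sets, iterate to fixpoint:
iter 1:
  A via A→c: +{c}
  A via A→d: +{d}
  B via B→a: +{a}
  B via B→d: +{d}
  S via S→B S: +{a,d}
  FIRST(S)={a,d}  FIRST(A)={c,d}  FIRST(B)={a,d}
iter 2: done
  FIRST(S)={a,d}  FIRST(A)={c,d}  FIRST(B)={a,d}

Compute FOLLOW by fixpoint:
seed FOLLOW(S) with $
iter 1:
  B→S a: FOLLOW(S) ⊇ FIRST(a) = {a}; new: +{a}
  S→B S: FOLLOW(B) ⊇ FIRST(S) = {a,d}; new: +{a,d}
  S→d A: FOLLOW(A) ⊇ FOLLOW(S) ⊇ {$,a}; new: +{$,a}
  FOLLOW[S]={$,a}  FOLLOW[A]={$,a}  FOLLOW[B]={a,d}
iter 2: done
  FOLLOW[S]={$,a}  FOLLOW[A]={$,a}  FOLLOW[B]={a,d}

FOLLOW(S) = ["$", "a"]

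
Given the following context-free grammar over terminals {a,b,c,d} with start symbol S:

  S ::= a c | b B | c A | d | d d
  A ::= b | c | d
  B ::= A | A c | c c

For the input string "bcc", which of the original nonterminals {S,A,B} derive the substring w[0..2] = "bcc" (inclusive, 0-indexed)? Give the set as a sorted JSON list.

Convert to CNF:
  S -> T0 A | T1 T0 | T2 B | T3 T3 | d
  A -> b | c | d
  B -> A T0 | T0 T0 | b | c | d
  T0 -> c
  T1 -> a
  T2 -> b
  T3 -> d

CYK table (by increasing span), restricted to cells inside w[0..2]:
  T[0,0] 'b' = {A,B,T2}  orig:{A,B}
  T[1,1] 'c' = {A,B,T0}  orig:{A,B}
  T[2,2] 'c' = {A,B,T0}  orig:{A,B}
  T[0,1] 'bc' = {B,S}
  T[1,2] 'cc' = {B,S}
  T[0,2] 'bcc' = {S}

Original NTs in T[0,2] deriving "bcc": ["S"]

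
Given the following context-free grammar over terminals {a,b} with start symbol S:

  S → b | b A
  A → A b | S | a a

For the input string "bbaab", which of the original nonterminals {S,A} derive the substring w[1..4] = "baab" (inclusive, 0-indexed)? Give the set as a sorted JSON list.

Convert to CNF:
  S -> T0 A | b
  A -> A T0 | T0 A | T1 T1 | b
  T0 -> b
  T1 -> a

Fill CYK table bottom-up (cells [i..j] with 1 ≤ i ≤ j ≤ 4 only):
  cell(1,1) b: {A,S,T0}  orig:{A,S}
  cell(2,2) a: {T1}  orig:{}
  cell(3,3) a: {T1}  orig:{}
  cell(4,4) b: {A,S,T0}  orig:{A,S}
  cell(1,2) ba: ∅
  cell(2,3) aa: {A}
  cell(3,4) ab: ∅
  cell(1,3) baa: {A,S}
  cell(2,4) aab: {A}
  cell(1,4) baab: {A,S}

Original NTs in T[1,4] deriving "baab": ["A", "S"]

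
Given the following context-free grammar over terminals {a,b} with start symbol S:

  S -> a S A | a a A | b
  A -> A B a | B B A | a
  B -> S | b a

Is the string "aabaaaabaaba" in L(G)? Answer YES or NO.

CNF form of G:
  S -> T0 X6 | T0 X7 | b
  A -> A X2 | B X3 | a
  B -> T0 X4 | T0 X5 | T1 T0 | b
  T0 -> a
  T1 -> b
  X2 -> B T0
  X3 -> B A
  X4 -> S A
  X5 -> T0 A
  X6 -> S A
  X7 -> T0 A

Fill CYK table bottom-up:
  T[0,0] 'a' = {A,T0}  orig:{A}
  T[1,1] 'a' = {A,T0}  orig:{A}
  T[2,2] 'b' = {B,S,T1}  orig:{B,S}
  T[3,3] 'a' = {A,T0}  orig:{A}
  T[4,4] 'a' = {A,T0}  orig:{A}
  T[5,5] 'a' = {A,T0}  orig:{A}
  T[6,6] 'a' = {A,T0}  orig:{A}
  T[7,7] 'b' = {B,S,T1}  orig:{B,S}
  T[8,8] 'a' = {A,T0}  orig:{A}
  T[9,9] 'a' = {A,T0}  orig:{A}
  T[10,10] 'b' = {B,S,T1}  orig:{B,S}
  T[11,11] 'a' = {A,T0}  orig:{A}
  T[0,1] 'aa' = {X5,X7}  orig:{}
  T[1,2] 'ab' = ∅
  T[2,3] 'ba' = {B,X2,X3,X4,X6}  orig:{B}
  T[3,4] 'aa' = {X5,X7}  orig:{}
  T[4,5] 'aa' = {X5,X7}  orig:{}
  T[5,6] 'aa' = {X5,X7}  orig:{}
  T[6,7] 'ab' = ∅
  T[7,8] 'ba' = {B,X2,X3,X4,X6}  orig:{B}
  T[8,9] 'aa' = {X5,X7}  orig:{}
  T[9,10] 'ab' = ∅
  T[10,11] 'ba' = {B,X2,X3,X4,X6}  orig:{B}
  T[0,2] 'aab' = ∅
  T[1,3] 'aba' = {A,B,S}
  T[2,4] 'baa' = {X2,X3}  orig:{}
  T[3,5] 'aaa' = {B,S}
  T[4,6] 'aaa' = {B,S}
  T[5,7] 'aab' = ∅
  T[6,8] 'aba' = {A,B,S}
  T[7,9] 'baa' = {X2,X3}  orig:{}
  T[8,10] 'aab' = ∅
  T[9,11] 'aba' = {A,B,S}
  T[0,3] 'aaba' = {X5,X7}  orig:{}
  T[1,4] 'abaa' = {A,X2,X3,X4,X6}  orig:{A}
  T[2,5] 'baaa' = ∅
  T[3,6] 'aaaa' = {X2,X3,X4,X6}  orig:{}
  T[4,7] 'aaab' = ∅
  T[5,8] 'aaba' = {X5,X7}  orig:{}
  T[6,9] 'abaa' = {A,X2,X3,X4,X6}  orig:{A}
  T[7,10] 'baab' = ∅
  T[8,11] 'aaba' = {X5,X7}  orig:{}
  T[0,4] 'aabaa' = {A,B,S,X5,X7}  orig:{A,B,S}
  T[1,5] 'abaaa' = ∅
  T[2,6] 'baaaa' = {A}
  T[3,7] 'aaaab' = ∅
  T[4,8] 'aaaba' = {A,B,S}
  T[5,9] 'aabaa' = {A,B,S,X5,X7}  orig:{A,B,S}
  T[6,10] 'abaab' = ∅
  T[7,11] 'baaba' = {X3}  orig:{}
  T[0,5] 'aabaaa' = {X2,X3,X4,X6}  orig:{}
  T[1,6] 'abaaaa' = {X5,X7}  orig:{}
  T[2,7] 'baaaab' = ∅
  T[3,8] 'aaaaba' = {X3,X4,X5,X6,X7}  orig:{}
  T[4,9] 'aaabaa' = {A,B,S,X2,X3,X4,X5,X6,X7}  orig:{A,B,S}
  T[5,10] 'aabaab' = ∅
  T[6,11] 'abaaba' = {A,X3,X4,X6}  orig:{A}
  T[0,6] 'aabaaaa' = {B,S}
  T[1,7] 'abaaaab' = ∅
  T[2,8] 'baaaaba' = {A,X3}  orig:{A}
  T[3,9] 'aaaabaa' = {A,B,S,X3,X4,X5,X6,X7}  orig:{A,B,S}
  T[4,10] 'aaabaab' = ∅
  T[5,11] 'aabaaba' = {A,B,S,X5,X7}  orig:{A,B,S}
  T[0,7] 'aabaaaab' = ∅
  T[1,8] 'abaaaaba' = {X3,X4,X5,X6,X7}  orig:{}
  T[2,9] 'baaaabaa' = {A,X3,X4,X6}  orig:{A}
  T[3,10] 'aaaabaab' = ∅
  T[4,11] 'aaabaaba' = {A,B,S,X3,X4,X5,X6,X7}  orig:{A,B,S}
  T[0,8] 'aabaaaaba' = {A,B,S}
  T[1,9] 'abaaaabaa' = {A,B,S,X3,X4,X5,X6,X7}  orig:{A,B,S}
  T[2,10] 'baaaabaab' = ∅
  T[3,11] 'aaaabaaba' = {A,B,S,X3,X4,X5,X6,X7}  orig:{A,B,S}
  T[0,9] 'aabaaaabaa' = {A,B,S,X2,X3,X4,X5,X6,X7}  orig:{A,B,S}
  T[1,10] 'abaaaabaab' = ∅
  T[2,11] 'baaaabaaba' = {A,X3,X4,X6}  orig:{A}
  T[0,10] 'aabaaaabaab' = ∅
  T[1,11] 'abaaaabaaba' = {A,B,S,X3,X4,X5,X6,X7}  orig:{A,B,S}
  T[0,11] 'aabaaaabaaba' = {A,B,S,X3,X4,X5,X6,X7}  orig:{A,B,S}

S ∈ T[0,11] ⇒ YES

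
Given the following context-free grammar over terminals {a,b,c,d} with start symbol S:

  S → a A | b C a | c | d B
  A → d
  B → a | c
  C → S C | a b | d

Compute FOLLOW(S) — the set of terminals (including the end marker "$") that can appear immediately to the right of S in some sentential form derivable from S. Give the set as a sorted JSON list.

FIRST iteration:
[1]
  A via A→d: +{d}
  B via B→a: +{a}
  B via B→c: +{c}
  C via C→a b: +{a}
  C via C→d: +{d}
  S via S→a A: +{a}
  S via S→b C a: +{b}
  S via S→c: +{c}
  S via S→d B: +{d}
  S: {a,b,c,d}  A: {d}  B: {a,c}  C: {a,d}
[2]
  C via C→S C: +{b,c}
  S: {a,b,c,d}  A: {d}  B: {a,c}  C: {a,b,c,d}
[3] done
  S: {a,b,c,d}  A: {d}  B: {a,c}  C: {a,b,c,d}

Compute FOLLOW by fixpoint:
initialize: $ ∈ FOLLOW(S)
iter 1:
  C→S C: FOLLOW(S) ⊇ FIRST(C) = {a,b,c,d}; new: +{a,b,c,d}
  S→a A: FOLLOW(A) ⊇ FOLLOW(S) ⊇ {$,a,b,c,d}; new: +{$,a,b,c,d}
  S→b C a: FOLLOW(C) ⊇ FIRST(a) = {a}; new: +{a}
  S→d B: FOLLOW(B) ⊇ FOLLOW(S) ⊇ {$,a,b,c,d}; new: +{$,a,b,c,d}
  FOLLOW[S]={$,a,b,c,d}  FOLLOW[A]={$,a,b,c,d}  FOLLOW[B]={$,a,b,c,d}  FOLLOW[C]={a}
iter 2: done
  FOLLOW[S]={$,a,b,c,d}  FOLLOW[A]={$,a,b,c,d}  FOLLOW[B]={$,a,b,c,d}  FOLLOW[C]={a}

FOLLOW(S) = ["$", "a", "b", "c", "d"]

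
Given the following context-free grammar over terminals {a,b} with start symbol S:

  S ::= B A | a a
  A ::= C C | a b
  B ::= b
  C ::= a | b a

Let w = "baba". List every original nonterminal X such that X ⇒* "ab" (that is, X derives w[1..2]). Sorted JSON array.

Convert to CNF:
  S -> B A | T0 T0
  A -> C C | T0 T1
  B -> b
  C -> T1 T0 | a
  T0 -> a
  T1 -> b

Fill CYK table bottom-up (cells [i..j] with 1 ≤ i ≤ j ≤ 2 only):
  T[1,1] 'a' = {C,T0}  orig:{C}
  T[2,2] 'b' = {B,T1}  orig:{B}
  T[1,2] 'ab' = {A}

Original NTs in T[1,2] deriving "ab": ["A"]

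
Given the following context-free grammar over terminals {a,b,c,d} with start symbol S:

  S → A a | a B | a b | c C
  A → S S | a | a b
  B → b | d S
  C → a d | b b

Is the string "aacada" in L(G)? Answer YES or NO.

Convert to CNF:
  S -> A T0 | T0 B | T0 T1 | T3 C
  A -> S S | T0 T1 | a
  B -> T2 S | b
  C -> T0 T2 | T1 T1
  T0 -> a
  T1 -> b
  T2 -> d
  T3 -> c

CYK fill:
  cell(0,0) a: {A,T0}  orig:{A}
  cell(1,1) a: {A,T0}  orig:{A}
  cell(2,2) c: {T3}  orig:{}
  cell(3,3) a: {A,T0}  orig:{A}
  cell(4,4) d: {T2}  orig:{}
  cell(5,5) a: {A,T0}  orig:{A}
  cell(0,1) aa: {S}
  cell(1,2) ac: ∅
  cell(2,3) ca: ∅
  cell(3,4) ad: {C}
  cell(4,5) da: ∅
  cell(0,2) aac: ∅
  cell(1,3) aca: ∅
  cell(2,4) cad: {S}
  cell(3,5) ada: ∅
  cell(0,3) aaca: ∅
  cell(1,4) acad: ∅
  cell(2,5) cada: ∅
  cell(0,4) aacad: {A}
  cell(1,5) acada: ∅
  cell(0,5) aacada: {S}

S ∈ T[0,5] ⇒ YES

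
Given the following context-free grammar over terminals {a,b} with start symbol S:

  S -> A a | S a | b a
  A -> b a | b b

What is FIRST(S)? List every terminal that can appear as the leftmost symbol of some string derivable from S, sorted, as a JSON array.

FIRST sets, iterate to fixpoint:
pass 1:
  A via A→b a: +{b}
  S via S→A a: +{b}
  S: {b}  A: {b}
pass 2: — fixpoint
  S: {b}  A: {b}

FIRST(S) = ["b"]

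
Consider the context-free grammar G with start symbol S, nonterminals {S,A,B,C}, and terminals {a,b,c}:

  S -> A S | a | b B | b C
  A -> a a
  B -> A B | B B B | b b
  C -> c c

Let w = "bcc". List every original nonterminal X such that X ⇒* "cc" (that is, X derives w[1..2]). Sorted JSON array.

Convert to CNF:
  S -> A S | T1 B | T1 C | a
  A -> T0 T0
  B -> A B | B X3 | T1 T1
  C -> T2 T2
  T0 -> a
  T1 -> b
  T2 -> c
  X3 -> B B

CYK table (by increasing span) (cells [i..j] with 1 ≤ i ≤ j ≤ 2 only):
  [1..1]={T2}  "c"  orig:{}
  [2..2]={T2}  "c"  orig:{}
  [1..2]={C}  "cc"

Original NTs in T[1,2] deriving "cc": ["C"]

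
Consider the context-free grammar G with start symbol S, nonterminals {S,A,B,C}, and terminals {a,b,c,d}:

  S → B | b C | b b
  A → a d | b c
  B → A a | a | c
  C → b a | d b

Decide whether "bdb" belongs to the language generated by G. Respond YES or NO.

Convert to CNF:
  S -> A T0 | T2 C | T2 T2 | a | c
  A -> T0 T1 | T2 T3
  B -> A T0 | a | c
  C -> T1 T2 | T2 T0
  T0 -> a
  T1 -> d
  T2 -> b
  T3 -> c

CYK table (by increasing span):
  [0..0]={T2}  "b"  orig:{}
  [1..1]={T1}  "d"  orig:{}
  [2..2]={T2}  "b"  orig:{}
  [0..1]=∅  "bd"
  [1..2]={C}  "db"
  [0..2]={S}  "bdb"

S ∈ T[0,2] ⇒ YES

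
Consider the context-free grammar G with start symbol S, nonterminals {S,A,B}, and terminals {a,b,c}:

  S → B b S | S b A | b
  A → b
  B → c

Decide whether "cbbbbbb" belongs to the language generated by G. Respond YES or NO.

CNF form of G:
  S -> B X1 | S X2 | b
  A -> b
  B -> c
  T0 -> b
  X1 -> T0 S
  X2 -> T0 A

Fill CYK table bottom-up:
  cell(0,0) c: {B}
  cell(1,1) b: {A,S,T0}  orig:{A,S}
  cell(2,2) b: {A,S,T0}  orig:{A,S}
  cell(3,3) b: {A,S,T0}  orig:{A,S}
  cell(4,4) b: {A,S,T0}  orig:{A,S}
  cell(5,5) b: {A,S,T0}  orig:{A,S}
  cell(6,6) b: {A,S,T0}  orig:{A,S}
  cell(0,1) cb: ∅
  cell(1,2) bb: {X1,X2}  orig:{}
  cell(2,3) bb: {X1,X2}  orig:{}
  cell(3,4) bb: {X1,X2}  orig:{}
  cell(4,5) bb: {X1,X2}  orig:{}
  cell(5,6) bb: {X1,X2}  orig:{}
  cell(0,2) cbb: {S}
  cell(1,3) bbb: {S}
  cell(2,4) bbb: {S}
  cell(3,5) bbb: {S}
  cell(4,6) bbb: {S}
  cell(0,3) cbbb: ∅
  cell(1,4) bbbb: {X1}  orig:{}
  cell(2,5) bbbb: {X1}  orig:{}
  cell(3,6) bbbb: {X1}  orig:{}
  cell(0,4) cbbbb: {S}
  cell(1,5) bbbbb: {S}
  cell(2,6) bbbbb: {S}
  cell(0,5) cbbbbb: ∅
  cell(1,6) bbbbbb: {X1}  orig:{}
  cell(0,6) cbbbbbb: {S}

S ∈ T[0,6] ⇒ YES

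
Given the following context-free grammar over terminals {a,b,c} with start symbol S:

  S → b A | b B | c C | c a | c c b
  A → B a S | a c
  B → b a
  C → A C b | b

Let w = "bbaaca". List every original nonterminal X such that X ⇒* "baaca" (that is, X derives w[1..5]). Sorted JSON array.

Convert to CNF:
  S -> T1 C | T1 T0 | T1 X5 | T2 A | T2 B
  A -> B X3 | T0 T1
  B -> T2 T0
  C -> A X4 | b
  T0 -> a
  T1 -> c
  T2 -> b
  X3 -> T0 S
  X4 -> C T2
  X5 -> T1 T2

CYK table (by increasing span) (cells [i..j] with 1 ≤ i ≤ j ≤ 5 only):
  T[1,1] 'b' = {C,T2}  orig:{C}
  T[2,2] 'a' = {T0}  orig:{}
  T[3,3] 'a' = {T0}  orig:{}
  T[4,4] 'c' = {T1}  orig:{}
  T[5,5] 'a' = {T0}  orig:{}
  T[1,2] 'ba' = {B}
  T[2,3] 'aa' = ∅
  T[3,4] 'ac' = {A}
  T[4,5] 'ca' = {S}
  T[1,3] 'baa' = ∅
  T[2,4] 'aac' = ∅
  T[3,5] 'aca' = {X3}  orig:{}
  T[1,4] 'baac' = ∅
  T[2,5] 'aaca' = ∅
  T[1,5] 'baaca' = {A}

Original NTs in T[1,5] deriving "baaca": ["A"]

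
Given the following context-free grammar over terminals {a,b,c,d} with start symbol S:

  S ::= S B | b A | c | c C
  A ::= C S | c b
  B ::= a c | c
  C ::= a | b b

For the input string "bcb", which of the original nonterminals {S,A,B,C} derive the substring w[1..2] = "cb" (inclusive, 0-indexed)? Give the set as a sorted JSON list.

CNF form of G:
  S -> S B | T0 C | T1 A | c
  A -> C S | T0 T1
  B -> T2 T0 | c
  C -> T1 T1 | a
  T0 -> c
  T1 -> b
  T2 -> a

CYK table (by increasing span), restricted to cells inside w[1..2]:
  [1..1]={B,S,T0}  "c"  orig:{B,S}
  [2..2]={T1}  "b"  orig:{}
  [1..2]={A}  "cb"

Original NTs in T[1,2] deriving "cb": ["A"]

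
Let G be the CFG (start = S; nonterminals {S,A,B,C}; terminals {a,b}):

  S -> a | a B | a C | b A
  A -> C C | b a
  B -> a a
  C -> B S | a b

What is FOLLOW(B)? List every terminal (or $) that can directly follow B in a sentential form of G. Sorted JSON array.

Compute FIRST by fixpoint:
pass 1:
  A via A→b a: +{b}
  B via B→a a: +{a}
  C via C→B S: +{a}
  S via S→a: +{a}
  S via S→b A: +{b}
  FIRST[S]={a,b}  FIRST[A]={b}  FIRST[B]={a}  FIRST[C]={a}
pass 2:
  A via A→C C: +{a}
  FIRST[S]={a,b}  FIRST[A]={a,b}  FIRST[B]={a}  FIRST[C]={a}
pass 3: — fixpoint
  FIRST[S]={a,b}  FIRST[A]={a,b}  FIRST[B]={a}  FIRST[C]={a}

FOLLOW iteration:
FOLLOW(S) := {$}
iter 1:
  A→C C: FOLLOW(C) ⊇ FIRST(C) = {a}; new: +{a}
  C→B S: FOLLOW(B) ⊇ FIRST(S) = {a,b}; new: +{a,b}
  C→B S: FOLLOW(S) ⊇ FOLLOW(C) ⊇ {a}; new: +{a}
  S→a B: FOLLOW(B) ⊇ FOLLOW(S) ⊇ {$,a}; new: +{$}
  S→a C: FOLLOW(C) ⊇ FOLLOW(S) ⊇ {$,a}; new: +{$}
  S→b A: FOLLOW(A) ⊇ FOLLOW(S) ⊇ {$,a}; new: +{$,a}
  S: {$,a}  A: {$,a}  B: {$,a,b}  C: {$,a}
iter 2: (stable)
  S: {$,a}  A: {$,a}  B: {$,a,b}  C: {$,a}

FOLLOW(B) = ["$", "a", "b"]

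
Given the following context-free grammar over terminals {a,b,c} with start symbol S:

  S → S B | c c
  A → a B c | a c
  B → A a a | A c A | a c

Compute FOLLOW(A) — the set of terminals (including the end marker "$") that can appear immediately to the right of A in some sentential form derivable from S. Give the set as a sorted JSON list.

FIRST iteration:
pass 1:
  A via A→a B c: +{a}
  B via B→A a a: +{a}
  S via S→c c: +{c}
  S: {c}  A: {a}  B: {a}
pass 2: — fixpoint
  S: {c}  A: {a}  B: {a}

FOLLOW sets:
FOLLOW(S) := {$}
iter 1:
  A→a B c: FOLLOW(B) ⊇ FIRST(c) = {c}; new: +{c}
  B→A a a: FOLLOW(A) ⊇ FIRST(a) = {a}; new: +{a}
  B→A c A: FOLLOW(A) ⊇ FIRST(c) = {c}; new: +{c}
  S→S B: FOLLOW(S) ⊇ FIRST(B) = {a}; new: +{a}
  S→S B: FOLLOW(B) ⊇ FOLLOW(S) ⊇ {$,a}; new: +{$,a}
  FOLLOW(S)={$,a}  FOLLOW(A)={a,c}  FOLLOW(B)={$,a,c}
iter 2:
  B→A c A: FOLLOW(A) ⊇ FOLLOW(B) ⊇ {$,a,c}; new: +{$}
  FOLLOW(S)={$,a}  FOLLOW(A)={$,a,c}  FOLLOW(B)={$,a,c}
iter 3: — fixpoint
  FOLLOW(S)={$,a}  FOLLOW(A)={$,a,c}  FOLLOW(B)={$,a,c}

FOLLOW(A) = ["$", "a", "c"]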